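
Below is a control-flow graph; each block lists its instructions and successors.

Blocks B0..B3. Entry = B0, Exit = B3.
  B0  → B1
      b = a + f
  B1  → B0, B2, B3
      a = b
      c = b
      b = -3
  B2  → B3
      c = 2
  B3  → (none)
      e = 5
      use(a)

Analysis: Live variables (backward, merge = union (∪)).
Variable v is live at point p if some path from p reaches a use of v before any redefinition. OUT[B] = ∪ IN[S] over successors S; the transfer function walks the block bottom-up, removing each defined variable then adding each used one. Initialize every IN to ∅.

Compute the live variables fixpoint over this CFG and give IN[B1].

Converged values:
  B0:   IN={a, f}   OUT={b, f}
  B1:   IN={b, f}   OUT={a, f}
  B2:   IN={a}   OUT={a}
  B3:   IN={a}   OUT={}

Merge at B1: OUT[B1] = IN[B0] ⊔ IN[B2] ⊔ IN[B3] = {a, f}
Applying B1's transfer function to that OUT value gives IN[B1] (row B1 above).

Answer: {b, f}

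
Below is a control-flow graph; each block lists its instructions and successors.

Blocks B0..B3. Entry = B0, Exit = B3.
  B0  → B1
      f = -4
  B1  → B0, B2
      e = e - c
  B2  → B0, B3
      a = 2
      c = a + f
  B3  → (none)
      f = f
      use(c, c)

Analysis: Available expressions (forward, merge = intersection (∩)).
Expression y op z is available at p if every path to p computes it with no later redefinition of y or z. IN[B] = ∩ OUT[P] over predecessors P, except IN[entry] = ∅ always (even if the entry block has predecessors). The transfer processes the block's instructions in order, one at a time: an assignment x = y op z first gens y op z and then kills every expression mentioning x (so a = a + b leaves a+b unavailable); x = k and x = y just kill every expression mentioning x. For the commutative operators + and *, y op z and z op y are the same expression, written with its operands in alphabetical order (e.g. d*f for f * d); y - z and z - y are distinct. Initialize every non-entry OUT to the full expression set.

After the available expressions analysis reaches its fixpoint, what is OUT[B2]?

Converged values:
  B0: | IN={} | OUT={}
  B1: | IN={} | OUT={}
  B2: | IN={} | OUT={a+f}
  B3: | IN={a+f} | OUT={}

Merge at B2: IN[B2] = OUT[B1] = {}
Applying B2's transfer function to that IN value gives OUT[B2] (row B2 above).

Answer: {a+f}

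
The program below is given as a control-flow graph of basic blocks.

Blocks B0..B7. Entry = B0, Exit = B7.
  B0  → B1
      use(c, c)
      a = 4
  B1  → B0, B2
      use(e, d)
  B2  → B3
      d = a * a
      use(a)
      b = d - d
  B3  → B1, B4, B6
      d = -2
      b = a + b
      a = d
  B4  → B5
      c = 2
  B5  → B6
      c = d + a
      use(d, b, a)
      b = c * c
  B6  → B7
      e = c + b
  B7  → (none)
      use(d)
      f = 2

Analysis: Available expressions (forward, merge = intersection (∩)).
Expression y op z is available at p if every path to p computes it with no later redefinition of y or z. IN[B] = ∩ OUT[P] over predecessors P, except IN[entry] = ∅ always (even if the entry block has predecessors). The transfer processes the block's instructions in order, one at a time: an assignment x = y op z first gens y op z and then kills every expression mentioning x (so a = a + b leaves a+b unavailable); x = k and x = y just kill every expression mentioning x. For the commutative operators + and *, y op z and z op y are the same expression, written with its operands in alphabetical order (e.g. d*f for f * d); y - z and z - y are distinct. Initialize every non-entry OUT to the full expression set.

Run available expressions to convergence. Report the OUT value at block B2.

Fixpoint table:
  B0: | IN={} | OUT={}
  B1: | IN={} | OUT={}
  B2: | IN={} | OUT={a*a, d-d}
  B3: | IN={a*a, d-d} | OUT={}
  B4: | IN={} | OUT={}
  B5: | IN={} | OUT={a+d, c*c}
  B6: | IN={} | OUT={b+c}
  B7: | IN={b+c} | OUT={b+c}

Merge at B2: IN[B2] = OUT[B1] = {}
Applying B2's transfer function to that IN value gives OUT[B2] (row B2 above).

Answer: {a*a, d-d}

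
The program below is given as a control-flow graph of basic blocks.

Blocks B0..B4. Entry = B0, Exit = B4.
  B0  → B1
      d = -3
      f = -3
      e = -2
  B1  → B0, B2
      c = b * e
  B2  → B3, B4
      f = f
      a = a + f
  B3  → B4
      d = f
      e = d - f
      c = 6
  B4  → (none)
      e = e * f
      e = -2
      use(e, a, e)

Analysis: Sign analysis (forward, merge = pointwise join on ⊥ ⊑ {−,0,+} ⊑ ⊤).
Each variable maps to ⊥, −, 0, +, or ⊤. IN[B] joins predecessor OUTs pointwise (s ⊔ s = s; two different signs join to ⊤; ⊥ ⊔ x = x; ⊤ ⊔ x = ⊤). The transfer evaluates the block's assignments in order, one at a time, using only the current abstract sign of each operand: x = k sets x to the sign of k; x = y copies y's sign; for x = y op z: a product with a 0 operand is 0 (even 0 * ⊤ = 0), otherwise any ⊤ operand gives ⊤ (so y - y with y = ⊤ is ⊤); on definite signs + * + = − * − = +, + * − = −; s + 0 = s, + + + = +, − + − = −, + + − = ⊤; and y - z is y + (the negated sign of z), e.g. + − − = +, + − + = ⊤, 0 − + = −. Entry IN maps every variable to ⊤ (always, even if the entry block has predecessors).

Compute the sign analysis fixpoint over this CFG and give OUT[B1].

Converged values:
  B0:   IN=(all ⊤)   OUT={d:-, e:-, f:-; rest ⊤}
  B1:   IN={d:-, e:-, f:-; rest ⊤}   OUT={d:-, e:-, f:-; rest ⊤}
  B2:   IN={d:-, e:-, f:-; rest ⊤}   OUT={d:-, e:-, f:-; rest ⊤}
  B3:   IN={d:-, e:-, f:-; rest ⊤}   OUT={c:+, d:-, f:-; rest ⊤}
  B4:   IN={d:-, f:-; rest ⊤}   OUT={d:-, e:-, f:-; rest ⊤}

Merge at B1: IN[B1] = OUT[B0] = {a: ⊤, b: ⊤, c: ⊤, d: -, e: -, f: -}
Applying B1's transfer function to that IN value gives OUT[B1] (row B1 above).

Answer: {a: ⊤, b: ⊤, c: ⊤, d: -, e: -, f: -}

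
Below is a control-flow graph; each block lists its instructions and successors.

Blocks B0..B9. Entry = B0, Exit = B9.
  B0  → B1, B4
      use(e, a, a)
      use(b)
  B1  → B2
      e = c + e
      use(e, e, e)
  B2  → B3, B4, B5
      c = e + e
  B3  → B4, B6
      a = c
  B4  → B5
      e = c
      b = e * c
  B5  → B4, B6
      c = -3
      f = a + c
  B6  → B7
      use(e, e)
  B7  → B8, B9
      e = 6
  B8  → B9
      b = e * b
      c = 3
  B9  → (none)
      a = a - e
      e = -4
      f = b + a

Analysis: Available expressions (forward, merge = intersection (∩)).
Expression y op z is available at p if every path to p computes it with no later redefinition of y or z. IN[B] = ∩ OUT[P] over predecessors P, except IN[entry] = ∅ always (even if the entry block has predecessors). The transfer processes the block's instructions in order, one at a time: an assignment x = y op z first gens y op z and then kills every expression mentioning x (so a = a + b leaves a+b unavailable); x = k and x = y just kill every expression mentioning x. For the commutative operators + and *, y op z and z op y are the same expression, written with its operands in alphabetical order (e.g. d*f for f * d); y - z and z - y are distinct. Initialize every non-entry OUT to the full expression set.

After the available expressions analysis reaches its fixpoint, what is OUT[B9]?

Answer: {a+b}

Trace:
Per-block solution:
  B0:   IN={}   OUT={}
  B1:   IN={}   OUT={}
  B2:   IN={}   OUT={e+e}
  B3:   IN={e+e}   OUT={e+e}
  B4:   IN={}   OUT={c*e}
  B5:   IN={}   OUT={a+c}
  B6:   IN={}   OUT={}
  B7:   IN={}   OUT={}
  B8:   IN={}   OUT={}
  B9:   IN={}   OUT={a+b}

Merge at B9: IN[B9] = OUT[B7] ∩ OUT[B8] = {}
Applying B9's transfer function to that IN value gives OUT[B9] (row B9 above).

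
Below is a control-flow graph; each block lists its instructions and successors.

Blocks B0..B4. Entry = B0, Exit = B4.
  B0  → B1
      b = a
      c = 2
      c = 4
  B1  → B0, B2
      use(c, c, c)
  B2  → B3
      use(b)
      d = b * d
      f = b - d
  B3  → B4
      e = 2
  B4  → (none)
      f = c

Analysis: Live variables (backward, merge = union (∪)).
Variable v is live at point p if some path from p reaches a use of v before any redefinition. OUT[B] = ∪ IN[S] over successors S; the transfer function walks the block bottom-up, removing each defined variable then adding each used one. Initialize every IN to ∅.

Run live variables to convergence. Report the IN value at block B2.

Fixpoint table:
  B0:   IN={a, d}   OUT={a, b, c, d}
  B1:   IN={a, b, c, d}   OUT={a, b, c, d}
  B2:   IN={b, c, d}   OUT={c}
  B3:   IN={c}   OUT={c}
  B4:   IN={c}   OUT={}

Merge at B2: OUT[B2] = IN[B3] = {c}
Applying B2's transfer function to that OUT value gives IN[B2] (row B2 above).

Answer: {b, c, d}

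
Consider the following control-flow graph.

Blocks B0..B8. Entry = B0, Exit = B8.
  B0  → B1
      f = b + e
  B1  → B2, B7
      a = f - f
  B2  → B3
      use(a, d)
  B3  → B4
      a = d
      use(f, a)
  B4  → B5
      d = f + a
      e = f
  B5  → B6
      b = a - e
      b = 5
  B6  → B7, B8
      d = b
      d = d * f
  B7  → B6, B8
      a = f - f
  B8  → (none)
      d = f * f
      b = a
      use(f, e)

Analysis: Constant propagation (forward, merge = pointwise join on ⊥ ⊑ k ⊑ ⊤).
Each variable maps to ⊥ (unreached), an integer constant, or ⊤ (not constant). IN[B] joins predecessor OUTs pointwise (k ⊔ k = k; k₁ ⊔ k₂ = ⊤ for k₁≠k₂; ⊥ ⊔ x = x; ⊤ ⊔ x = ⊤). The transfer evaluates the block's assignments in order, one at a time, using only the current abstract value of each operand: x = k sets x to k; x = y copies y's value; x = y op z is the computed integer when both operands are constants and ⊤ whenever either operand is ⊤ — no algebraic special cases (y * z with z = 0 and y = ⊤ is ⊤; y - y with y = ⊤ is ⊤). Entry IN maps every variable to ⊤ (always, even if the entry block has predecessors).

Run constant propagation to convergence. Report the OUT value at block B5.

Answer: {a: ⊤, b: 5, c: ⊤, d: ⊤, e: ⊤, f: ⊤}

Trace:
Fixpoint table:
  B0: | IN=(all ⊤) | OUT=(all ⊤)
  B1: | IN=(all ⊤) | OUT=(all ⊤)
  B2: | IN=(all ⊤) | OUT=(all ⊤)
  B3: | IN=(all ⊤) | OUT=(all ⊤)
  B4: | IN=(all ⊤) | OUT=(all ⊤)
  B5: | IN=(all ⊤) | OUT={b:5; rest ⊤}
  B6: | IN=(all ⊤) | OUT=(all ⊤)
  B7: | IN=(all ⊤) | OUT=(all ⊤)
  B8: | IN=(all ⊤) | OUT=(all ⊤)

Merge at B5: IN[B5] = OUT[B4] = {a: ⊤, b: ⊤, c: ⊤, d: ⊤, e: ⊤, f: ⊤}
Applying B5's transfer function to that IN value gives OUT[B5] (row B5 above).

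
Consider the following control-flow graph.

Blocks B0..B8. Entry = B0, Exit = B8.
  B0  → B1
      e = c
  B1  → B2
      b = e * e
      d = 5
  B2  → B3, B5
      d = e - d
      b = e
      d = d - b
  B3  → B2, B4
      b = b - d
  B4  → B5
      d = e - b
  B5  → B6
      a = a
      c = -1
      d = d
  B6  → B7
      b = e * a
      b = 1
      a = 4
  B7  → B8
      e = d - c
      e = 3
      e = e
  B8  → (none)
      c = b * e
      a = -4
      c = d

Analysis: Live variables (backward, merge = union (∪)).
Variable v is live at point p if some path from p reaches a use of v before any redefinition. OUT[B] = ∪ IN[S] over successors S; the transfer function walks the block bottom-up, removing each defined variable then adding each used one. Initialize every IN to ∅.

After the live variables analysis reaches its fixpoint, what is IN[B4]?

Converged values:
  B0: | IN={a, c} | OUT={a, e}
  B1: | IN={a, e} | OUT={a, d, e}
  B2: | IN={a, d, e} | OUT={a, b, d, e}
  B3: | IN={a, b, d, e} | OUT={a, b, d, e}
  B4: | IN={a, b, e} | OUT={a, d, e}
  B5: | IN={a, d, e} | OUT={a, c, d, e}
  B6: | IN={a, c, d, e} | OUT={b, c, d}
  B7: | IN={b, c, d} | OUT={b, d, e}
  B8: | IN={b, d, e} | OUT={}

Merge at B4: OUT[B4] = IN[B5] = {a, d, e}
Applying B4's transfer function to that OUT value gives IN[B4] (row B4 above).

Answer: {a, b, e}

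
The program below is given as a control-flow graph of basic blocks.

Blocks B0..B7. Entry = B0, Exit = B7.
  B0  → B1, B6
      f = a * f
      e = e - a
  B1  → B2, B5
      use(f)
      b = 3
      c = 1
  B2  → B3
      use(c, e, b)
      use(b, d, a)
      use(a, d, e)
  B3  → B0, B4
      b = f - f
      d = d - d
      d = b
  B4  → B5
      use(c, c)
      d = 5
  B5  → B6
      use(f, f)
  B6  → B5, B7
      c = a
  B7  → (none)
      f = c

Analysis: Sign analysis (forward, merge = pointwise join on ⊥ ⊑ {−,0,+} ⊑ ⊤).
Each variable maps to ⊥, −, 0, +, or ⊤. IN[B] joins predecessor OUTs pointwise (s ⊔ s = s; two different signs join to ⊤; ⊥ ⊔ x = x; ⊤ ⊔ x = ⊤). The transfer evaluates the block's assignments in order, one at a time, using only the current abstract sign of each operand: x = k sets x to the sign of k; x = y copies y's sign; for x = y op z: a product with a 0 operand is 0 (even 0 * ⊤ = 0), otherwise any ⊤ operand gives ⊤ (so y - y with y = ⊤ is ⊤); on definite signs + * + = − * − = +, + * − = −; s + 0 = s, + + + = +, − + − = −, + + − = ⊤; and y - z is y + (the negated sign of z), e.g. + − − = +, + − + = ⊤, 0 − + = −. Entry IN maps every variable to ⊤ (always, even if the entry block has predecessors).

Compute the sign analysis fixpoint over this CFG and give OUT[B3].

Answer: {a: ⊤, b: ⊤, c: +, d: ⊤, e: ⊤, f: ⊤}

Working:
Per-block solution:
  B0: | IN=(all ⊤) | OUT=(all ⊤)
  B1: | IN=(all ⊤) | OUT={b:+, c:+; rest ⊤}
  B2: | IN={b:+, c:+; rest ⊤} | OUT={b:+, c:+; rest ⊤}
  B3: | IN={b:+, c:+; rest ⊤} | OUT={c:+; rest ⊤}
  B4: | IN={c:+; rest ⊤} | OUT={c:+, d:+; rest ⊤}
  B5: | IN=(all ⊤) | OUT=(all ⊤)
  B6: | IN=(all ⊤) | OUT=(all ⊤)
  B7: | IN=(all ⊤) | OUT=(all ⊤)

Merge at B3: IN[B3] = OUT[B2] = {a: ⊤, b: +, c: +, d: ⊤, e: ⊤, f: ⊤}
Applying B3's transfer function to that IN value gives OUT[B3] (row B3 above).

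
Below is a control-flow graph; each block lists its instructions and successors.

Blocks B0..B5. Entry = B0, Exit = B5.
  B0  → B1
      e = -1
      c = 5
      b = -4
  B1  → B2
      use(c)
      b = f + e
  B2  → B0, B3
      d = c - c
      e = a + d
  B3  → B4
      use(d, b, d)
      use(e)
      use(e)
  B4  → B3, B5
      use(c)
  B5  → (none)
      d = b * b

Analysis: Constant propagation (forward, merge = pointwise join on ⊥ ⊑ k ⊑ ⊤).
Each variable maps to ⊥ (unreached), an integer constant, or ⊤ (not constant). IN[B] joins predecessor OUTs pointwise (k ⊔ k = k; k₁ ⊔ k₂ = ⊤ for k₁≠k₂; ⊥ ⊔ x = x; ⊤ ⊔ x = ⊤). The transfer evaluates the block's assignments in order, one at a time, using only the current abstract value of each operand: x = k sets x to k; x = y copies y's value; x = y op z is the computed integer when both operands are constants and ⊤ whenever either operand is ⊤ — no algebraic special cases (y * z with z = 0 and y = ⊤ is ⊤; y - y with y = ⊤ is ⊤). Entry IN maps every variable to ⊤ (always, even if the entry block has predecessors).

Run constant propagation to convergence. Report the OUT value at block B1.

Per-block solution:
  B0:   IN=(all ⊤)   OUT={b:-4, c:5, e:-1; rest ⊤}
  B1:   IN={b:-4, c:5, e:-1; rest ⊤}   OUT={c:5, e:-1; rest ⊤}
  B2:   IN={c:5, e:-1; rest ⊤}   OUT={c:5, d:0; rest ⊤}
  B3:   IN={c:5, d:0; rest ⊤}   OUT={c:5, d:0; rest ⊤}
  B4:   IN={c:5, d:0; rest ⊤}   OUT={c:5, d:0; rest ⊤}
  B5:   IN={c:5, d:0; rest ⊤}   OUT={c:5; rest ⊤}

Merge at B1: IN[B1] = OUT[B0] = {a: ⊤, b: -4, c: 5, d: ⊤, e: -1, f: ⊤}
Applying B1's transfer function to that IN value gives OUT[B1] (row B1 above).

Answer: {a: ⊤, b: ⊤, c: 5, d: ⊤, e: -1, f: ⊤}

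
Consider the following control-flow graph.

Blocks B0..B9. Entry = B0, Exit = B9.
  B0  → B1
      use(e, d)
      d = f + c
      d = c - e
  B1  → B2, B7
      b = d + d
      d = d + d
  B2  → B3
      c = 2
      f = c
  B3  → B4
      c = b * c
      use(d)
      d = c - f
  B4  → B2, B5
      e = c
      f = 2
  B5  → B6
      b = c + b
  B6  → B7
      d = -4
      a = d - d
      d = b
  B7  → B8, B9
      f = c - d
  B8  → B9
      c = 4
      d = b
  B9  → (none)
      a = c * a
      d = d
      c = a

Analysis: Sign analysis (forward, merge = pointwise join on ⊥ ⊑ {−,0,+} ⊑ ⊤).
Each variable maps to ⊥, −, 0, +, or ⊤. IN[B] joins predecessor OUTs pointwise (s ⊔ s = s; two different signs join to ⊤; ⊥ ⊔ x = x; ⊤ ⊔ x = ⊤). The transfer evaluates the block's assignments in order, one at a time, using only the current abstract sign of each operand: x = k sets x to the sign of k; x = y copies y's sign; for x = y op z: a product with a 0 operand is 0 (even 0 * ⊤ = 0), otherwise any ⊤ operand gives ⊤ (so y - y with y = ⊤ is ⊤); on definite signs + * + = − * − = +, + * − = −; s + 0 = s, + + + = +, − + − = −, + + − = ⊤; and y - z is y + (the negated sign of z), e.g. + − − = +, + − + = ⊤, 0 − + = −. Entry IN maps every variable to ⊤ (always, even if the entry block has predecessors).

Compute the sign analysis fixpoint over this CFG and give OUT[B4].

Answer: {a: ⊤, b: ⊤, c: ⊤, d: ⊤, e: ⊤, f: +}

Working:
Converged values:
  B0: | IN=(all ⊤) | OUT=(all ⊤)
  B1: | IN=(all ⊤) | OUT=(all ⊤)
  B2: | IN=(all ⊤) | OUT={c:+, f:+; rest ⊤}
  B3: | IN={c:+, f:+; rest ⊤} | OUT={f:+; rest ⊤}
  B4: | IN={f:+; rest ⊤} | OUT={f:+; rest ⊤}
  B5: | IN={f:+; rest ⊤} | OUT={f:+; rest ⊤}
  B6: | IN={f:+; rest ⊤} | OUT={f:+; rest ⊤}
  B7: | IN=(all ⊤) | OUT=(all ⊤)
  B8: | IN=(all ⊤) | OUT={c:+; rest ⊤}
  B9: | IN=(all ⊤) | OUT=(all ⊤)

Merge at B4: IN[B4] = OUT[B3] = {a: ⊤, b: ⊤, c: ⊤, d: ⊤, e: ⊤, f: +}
Applying B4's transfer function to that IN value gives OUT[B4] (row B4 above).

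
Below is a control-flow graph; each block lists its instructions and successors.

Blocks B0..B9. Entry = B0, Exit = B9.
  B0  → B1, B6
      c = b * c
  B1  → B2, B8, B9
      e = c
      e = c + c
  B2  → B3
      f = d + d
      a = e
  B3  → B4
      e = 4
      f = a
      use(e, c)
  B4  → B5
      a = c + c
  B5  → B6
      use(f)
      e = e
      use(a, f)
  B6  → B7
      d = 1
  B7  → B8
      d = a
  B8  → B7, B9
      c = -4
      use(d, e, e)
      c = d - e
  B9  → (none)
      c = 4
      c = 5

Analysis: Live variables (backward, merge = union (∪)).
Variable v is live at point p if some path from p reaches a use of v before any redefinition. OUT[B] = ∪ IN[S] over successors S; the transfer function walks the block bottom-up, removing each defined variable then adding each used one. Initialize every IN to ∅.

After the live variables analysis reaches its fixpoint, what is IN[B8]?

Answer: {a, d, e}

Working:
Fixpoint table:
  B0:  IN={a, b, c, d, e}  OUT={a, c, d, e}
  B1:  IN={a, c, d}  OUT={a, c, d, e}
  B2:  IN={c, d, e}  OUT={a, c}
  B3:  IN={a, c}  OUT={c, e, f}
  B4:  IN={c, e, f}  OUT={a, e, f}
  B5:  IN={a, e, f}  OUT={a, e}
  B6:  IN={a, e}  OUT={a, e}
  B7:  IN={a, e}  OUT={a, d, e}
  B8:  IN={a, d, e}  OUT={a, e}
  B9:  IN={}  OUT={}

Merge at B8: OUT[B8] = IN[B7] ⊔ IN[B9] = {a, e}
Applying B8's transfer function to that OUT value gives IN[B8] (row B8 above).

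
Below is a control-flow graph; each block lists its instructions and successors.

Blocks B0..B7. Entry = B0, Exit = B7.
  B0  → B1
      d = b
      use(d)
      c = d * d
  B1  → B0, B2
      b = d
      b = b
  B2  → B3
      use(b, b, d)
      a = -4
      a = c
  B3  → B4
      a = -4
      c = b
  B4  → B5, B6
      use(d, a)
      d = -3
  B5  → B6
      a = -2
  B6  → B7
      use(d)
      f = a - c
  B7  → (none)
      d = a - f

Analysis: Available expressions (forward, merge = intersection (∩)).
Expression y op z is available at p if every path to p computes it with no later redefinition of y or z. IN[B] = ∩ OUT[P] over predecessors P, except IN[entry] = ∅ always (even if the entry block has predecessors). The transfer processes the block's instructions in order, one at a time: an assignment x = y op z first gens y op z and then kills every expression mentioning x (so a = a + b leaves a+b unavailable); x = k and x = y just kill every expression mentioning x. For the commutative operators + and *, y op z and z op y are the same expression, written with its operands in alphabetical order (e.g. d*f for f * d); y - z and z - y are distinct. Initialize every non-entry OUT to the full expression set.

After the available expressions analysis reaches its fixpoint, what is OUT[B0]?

Answer: {d*d}

Working:
Per-block solution:
  B0:   IN={}   OUT={d*d}
  B1:   IN={d*d}   OUT={d*d}
  B2:   IN={d*d}   OUT={d*d}
  B3:   IN={d*d}   OUT={d*d}
  B4:   IN={d*d}   OUT={}
  B5:   IN={}   OUT={}
  B6:   IN={}   OUT={a-c}
  B7:   IN={a-c}   OUT={a-c, a-f}

Merge at B0 (entry node, so the boundary value {} is joined with the incoming edge(s)): IN[B0] = {} ∩ OUT[B1] = {}
Applying B0's transfer function to that IN value gives OUT[B0] (row B0 above).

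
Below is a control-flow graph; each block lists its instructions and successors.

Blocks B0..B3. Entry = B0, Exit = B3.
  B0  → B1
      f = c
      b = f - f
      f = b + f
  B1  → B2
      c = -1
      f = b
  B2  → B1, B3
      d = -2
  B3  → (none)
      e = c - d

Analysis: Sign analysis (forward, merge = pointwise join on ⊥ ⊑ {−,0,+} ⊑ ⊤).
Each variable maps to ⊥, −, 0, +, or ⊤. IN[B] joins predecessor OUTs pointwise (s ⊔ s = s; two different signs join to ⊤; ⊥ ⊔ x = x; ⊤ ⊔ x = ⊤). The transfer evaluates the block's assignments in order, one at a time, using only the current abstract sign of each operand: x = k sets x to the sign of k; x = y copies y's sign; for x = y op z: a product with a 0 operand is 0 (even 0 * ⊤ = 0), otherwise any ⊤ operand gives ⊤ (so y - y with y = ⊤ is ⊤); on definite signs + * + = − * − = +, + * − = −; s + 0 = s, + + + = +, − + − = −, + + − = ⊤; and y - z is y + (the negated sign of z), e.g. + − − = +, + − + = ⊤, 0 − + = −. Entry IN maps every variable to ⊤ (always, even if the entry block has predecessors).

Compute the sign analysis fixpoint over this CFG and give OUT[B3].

Answer: {a: ⊤, b: ⊤, c: -, d: -, e: ⊤, f: ⊤}

Working:
Per-block solution:
  B0: | IN=(all ⊤) | OUT=(all ⊤)
  B1: | IN=(all ⊤) | OUT={c:-; rest ⊤}
  B2: | IN={c:-; rest ⊤} | OUT={c:-, d:-; rest ⊤}
  B3: | IN={c:-, d:-; rest ⊤} | OUT={c:-, d:-; rest ⊤}

Merge at B3: IN[B3] = OUT[B2] = {a: ⊤, b: ⊤, c: -, d: -, e: ⊤, f: ⊤}
Applying B3's transfer function to that IN value gives OUT[B3] (row B3 above).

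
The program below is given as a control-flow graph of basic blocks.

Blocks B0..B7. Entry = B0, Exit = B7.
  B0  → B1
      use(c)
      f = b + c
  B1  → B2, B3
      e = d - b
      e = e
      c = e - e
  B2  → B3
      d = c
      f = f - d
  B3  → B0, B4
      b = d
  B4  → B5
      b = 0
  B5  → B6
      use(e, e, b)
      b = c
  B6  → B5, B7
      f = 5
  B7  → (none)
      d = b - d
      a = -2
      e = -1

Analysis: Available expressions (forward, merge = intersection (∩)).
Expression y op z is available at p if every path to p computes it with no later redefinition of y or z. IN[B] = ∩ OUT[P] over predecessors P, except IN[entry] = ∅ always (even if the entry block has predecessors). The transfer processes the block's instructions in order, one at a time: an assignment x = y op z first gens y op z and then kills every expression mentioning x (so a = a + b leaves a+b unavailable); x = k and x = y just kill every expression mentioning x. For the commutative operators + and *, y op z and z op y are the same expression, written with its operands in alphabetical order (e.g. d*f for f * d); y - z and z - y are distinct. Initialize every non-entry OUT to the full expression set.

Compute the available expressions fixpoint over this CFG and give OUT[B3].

Fixpoint table:
  B0:  IN={}  OUT={b+c}
  B1:  IN={b+c}  OUT={d-b, e-e}
  B2:  IN={d-b, e-e}  OUT={e-e}
  B3:  IN={e-e}  OUT={e-e}
  B4:  IN={e-e}  OUT={e-e}
  B5:  IN={e-e}  OUT={e-e}
  B6:  IN={e-e}  OUT={e-e}
  B7:  IN={e-e}  OUT={}

Merge at B3: IN[B3] = OUT[B1] ∩ OUT[B2] = {e-e}
Applying B3's transfer function to that IN value gives OUT[B3] (row B3 above).

Answer: {e-e}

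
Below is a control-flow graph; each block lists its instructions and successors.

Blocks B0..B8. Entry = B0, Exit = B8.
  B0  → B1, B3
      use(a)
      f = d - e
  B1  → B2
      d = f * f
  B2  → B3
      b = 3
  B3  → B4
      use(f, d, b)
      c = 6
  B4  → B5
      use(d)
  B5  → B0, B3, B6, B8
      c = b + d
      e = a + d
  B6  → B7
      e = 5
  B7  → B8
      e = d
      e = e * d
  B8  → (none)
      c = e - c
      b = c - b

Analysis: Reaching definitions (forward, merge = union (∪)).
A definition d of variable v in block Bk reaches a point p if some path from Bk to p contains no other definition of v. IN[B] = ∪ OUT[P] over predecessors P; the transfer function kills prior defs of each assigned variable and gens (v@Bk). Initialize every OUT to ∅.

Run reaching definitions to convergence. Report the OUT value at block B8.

Answer: {b@B8, c@B8, d@B1, e@B5, e@B7, f@B0}

Derivation:
Fixpoint table:
  B0: | IN={b@B2, c@B5, d@B1, e@B5, f@B0} | OUT={b@B2, c@B5, d@B1, e@B5, f@B0}
  B1: | IN={b@B2, c@B5, d@B1, e@B5, f@B0} | OUT={b@B2, c@B5, d@B1, e@B5, f@B0}
  B2: | IN={b@B2, c@B5, d@B1, e@B5, f@B0} | OUT={b@B2, c@B5, d@B1, e@B5, f@B0}
  B3: | IN={b@B2, c@B5, d@B1, e@B5, f@B0} | OUT={b@B2, c@B3, d@B1, e@B5, f@B0}
  B4: | IN={b@B2, c@B3, d@B1, e@B5, f@B0} | OUT={b@B2, c@B3, d@B1, e@B5, f@B0}
  B5: | IN={b@B2, c@B3, d@B1, e@B5, f@B0} | OUT={b@B2, c@B5, d@B1, e@B5, f@B0}
  B6: | IN={b@B2, c@B5, d@B1, e@B5, f@B0} | OUT={b@B2, c@B5, d@B1, e@B6, f@B0}
  B7: | IN={b@B2, c@B5, d@B1, e@B6, f@B0} | OUT={b@B2, c@B5, d@B1, e@B7, f@B0}
  B8: | IN={b@B2, c@B5, d@B1, e@B5, e@B7, f@B0} | OUT={b@B8, c@B8, d@B1, e@B5, e@B7, f@B0}

Merge at B8: IN[B8] = OUT[B5] ⊔ OUT[B7] = {b@B2, c@B5, d@B1, e@B5, e@B7, f@B0}
Applying B8's transfer function to that IN value gives OUT[B8] (row B8 above).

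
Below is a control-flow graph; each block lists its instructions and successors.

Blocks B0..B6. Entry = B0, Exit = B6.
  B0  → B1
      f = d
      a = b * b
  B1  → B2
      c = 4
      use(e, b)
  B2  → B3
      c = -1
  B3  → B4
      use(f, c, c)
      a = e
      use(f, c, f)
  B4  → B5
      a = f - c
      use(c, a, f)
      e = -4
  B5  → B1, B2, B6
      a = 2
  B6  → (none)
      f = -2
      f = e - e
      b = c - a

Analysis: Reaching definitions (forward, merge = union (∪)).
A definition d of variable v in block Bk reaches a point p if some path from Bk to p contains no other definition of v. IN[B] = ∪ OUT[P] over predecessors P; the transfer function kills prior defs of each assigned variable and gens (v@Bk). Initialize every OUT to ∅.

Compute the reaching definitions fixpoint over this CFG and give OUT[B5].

Answer: {a@B5, c@B2, e@B4, f@B0}

Trace:
Fixpoint table:
  B0:   IN={}   OUT={a@B0, f@B0}
  B1:   IN={a@B0, a@B5, c@B2, e@B4, f@B0}   OUT={a@B0, a@B5, c@B1, e@B4, f@B0}
  B2:   IN={a@B0, a@B5, c@B1, c@B2, e@B4, f@B0}   OUT={a@B0, a@B5, c@B2, e@B4, f@B0}
  B3:   IN={a@B0, a@B5, c@B2, e@B4, f@B0}   OUT={a@B3, c@B2, e@B4, f@B0}
  B4:   IN={a@B3, c@B2, e@B4, f@B0}   OUT={a@B4, c@B2, e@B4, f@B0}
  B5:   IN={a@B4, c@B2, e@B4, f@B0}   OUT={a@B5, c@B2, e@B4, f@B0}
  B6:   IN={a@B5, c@B2, e@B4, f@B0}   OUT={a@B5, b@B6, c@B2, e@B4, f@B6}

Merge at B5: IN[B5] = OUT[B4] = {a@B4, c@B2, e@B4, f@B0}
Applying B5's transfer function to that IN value gives OUT[B5] (row B5 above).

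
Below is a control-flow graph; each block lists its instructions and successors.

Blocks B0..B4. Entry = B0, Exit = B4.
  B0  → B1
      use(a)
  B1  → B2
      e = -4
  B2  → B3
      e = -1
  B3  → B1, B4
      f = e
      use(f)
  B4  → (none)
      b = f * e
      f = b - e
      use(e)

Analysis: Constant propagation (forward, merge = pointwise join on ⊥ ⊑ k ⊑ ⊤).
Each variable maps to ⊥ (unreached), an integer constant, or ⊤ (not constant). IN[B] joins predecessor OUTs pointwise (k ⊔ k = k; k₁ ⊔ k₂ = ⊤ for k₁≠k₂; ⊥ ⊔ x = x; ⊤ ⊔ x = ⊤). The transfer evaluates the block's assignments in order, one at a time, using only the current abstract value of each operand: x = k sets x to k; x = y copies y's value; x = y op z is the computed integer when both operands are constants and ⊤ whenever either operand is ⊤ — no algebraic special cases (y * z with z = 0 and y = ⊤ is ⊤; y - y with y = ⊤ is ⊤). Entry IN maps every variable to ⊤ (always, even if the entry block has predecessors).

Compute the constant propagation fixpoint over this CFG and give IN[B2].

Answer: {a: ⊤, b: ⊤, c: ⊤, d: ⊤, e: -4, f: ⊤}

Derivation:
Converged values:
  B0:   IN=(all ⊤)   OUT=(all ⊤)
  B1:   IN=(all ⊤)   OUT={e:-4; rest ⊤}
  B2:   IN={e:-4; rest ⊤}   OUT={e:-1; rest ⊤}
  B3:   IN={e:-1; rest ⊤}   OUT={e:-1, f:-1; rest ⊤}
  B4:   IN={e:-1, f:-1; rest ⊤}   OUT={b:1, e:-1, f:2; rest ⊤}

Merge at B2: IN[B2] = OUT[B1] = {a: ⊤, b: ⊤, c: ⊤, d: ⊤, e: -4, f: ⊤}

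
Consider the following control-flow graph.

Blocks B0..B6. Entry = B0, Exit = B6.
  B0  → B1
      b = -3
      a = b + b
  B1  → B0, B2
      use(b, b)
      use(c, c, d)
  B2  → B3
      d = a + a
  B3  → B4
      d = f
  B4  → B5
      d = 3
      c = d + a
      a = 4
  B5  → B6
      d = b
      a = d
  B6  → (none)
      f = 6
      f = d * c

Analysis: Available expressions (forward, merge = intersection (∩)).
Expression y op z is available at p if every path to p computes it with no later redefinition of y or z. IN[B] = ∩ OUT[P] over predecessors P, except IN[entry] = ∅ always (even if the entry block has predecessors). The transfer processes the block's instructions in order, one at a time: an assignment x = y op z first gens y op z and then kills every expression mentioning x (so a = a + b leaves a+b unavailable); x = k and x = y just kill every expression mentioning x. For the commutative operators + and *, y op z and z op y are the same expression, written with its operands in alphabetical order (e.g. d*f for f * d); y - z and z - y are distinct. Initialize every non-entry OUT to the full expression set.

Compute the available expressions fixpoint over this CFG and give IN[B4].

Answer: {a+a, b+b}

Trace:
Converged values:
  B0:   IN={}   OUT={b+b}
  B1:   IN={b+b}   OUT={b+b}
  B2:   IN={b+b}   OUT={a+a, b+b}
  B3:   IN={a+a, b+b}   OUT={a+a, b+b}
  B4:   IN={a+a, b+b}   OUT={b+b}
  B5:   IN={b+b}   OUT={b+b}
  B6:   IN={b+b}   OUT={b+b, c*d}

Merge at B4: IN[B4] = OUT[B3] = {a+a, b+b}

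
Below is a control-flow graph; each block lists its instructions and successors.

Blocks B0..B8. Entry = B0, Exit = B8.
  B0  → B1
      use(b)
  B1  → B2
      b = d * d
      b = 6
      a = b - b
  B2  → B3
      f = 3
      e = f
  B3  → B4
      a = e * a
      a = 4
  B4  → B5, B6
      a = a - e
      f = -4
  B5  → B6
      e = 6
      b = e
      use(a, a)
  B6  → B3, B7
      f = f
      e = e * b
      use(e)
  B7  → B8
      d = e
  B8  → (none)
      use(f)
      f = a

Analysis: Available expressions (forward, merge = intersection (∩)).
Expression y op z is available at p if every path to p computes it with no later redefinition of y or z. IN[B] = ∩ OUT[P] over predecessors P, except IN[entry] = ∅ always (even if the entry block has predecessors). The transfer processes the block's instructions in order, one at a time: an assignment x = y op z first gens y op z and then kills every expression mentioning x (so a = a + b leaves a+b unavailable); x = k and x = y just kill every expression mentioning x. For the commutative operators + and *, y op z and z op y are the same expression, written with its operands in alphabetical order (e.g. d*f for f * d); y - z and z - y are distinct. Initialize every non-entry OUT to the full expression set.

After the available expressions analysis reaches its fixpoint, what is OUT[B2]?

Per-block solution:
  B0:   IN={}   OUT={}
  B1:   IN={}   OUT={b-b, d*d}
  B2:   IN={b-b, d*d}   OUT={b-b, d*d}
  B3:   IN={d*d}   OUT={d*d}
  B4:   IN={d*d}   OUT={d*d}
  B5:   IN={d*d}   OUT={d*d}
  B6:   IN={d*d}   OUT={d*d}
  B7:   IN={d*d}   OUT={}
  B8:   IN={}   OUT={}

Merge at B2: IN[B2] = OUT[B1] = {b-b, d*d}
Applying B2's transfer function to that IN value gives OUT[B2] (row B2 above).

Answer: {b-b, d*d}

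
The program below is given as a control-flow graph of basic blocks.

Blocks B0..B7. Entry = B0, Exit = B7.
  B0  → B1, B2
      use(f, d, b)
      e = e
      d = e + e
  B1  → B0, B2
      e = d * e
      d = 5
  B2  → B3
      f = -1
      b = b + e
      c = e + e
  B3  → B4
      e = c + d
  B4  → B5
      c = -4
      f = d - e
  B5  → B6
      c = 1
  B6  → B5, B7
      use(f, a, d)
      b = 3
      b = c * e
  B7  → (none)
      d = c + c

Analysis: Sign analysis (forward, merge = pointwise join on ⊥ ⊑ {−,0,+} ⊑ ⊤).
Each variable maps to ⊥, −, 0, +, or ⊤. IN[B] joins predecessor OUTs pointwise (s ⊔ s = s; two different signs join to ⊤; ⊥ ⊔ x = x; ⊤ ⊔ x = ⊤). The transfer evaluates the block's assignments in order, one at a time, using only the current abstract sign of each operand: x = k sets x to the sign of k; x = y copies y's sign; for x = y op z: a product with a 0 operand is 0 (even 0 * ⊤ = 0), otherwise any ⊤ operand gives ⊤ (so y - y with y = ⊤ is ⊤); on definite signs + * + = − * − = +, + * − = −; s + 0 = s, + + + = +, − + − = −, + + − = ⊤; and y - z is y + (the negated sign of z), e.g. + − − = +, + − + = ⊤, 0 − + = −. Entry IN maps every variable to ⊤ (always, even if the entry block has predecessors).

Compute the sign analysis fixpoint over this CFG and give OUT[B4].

Per-block solution:
  B0:  IN=(all ⊤)  OUT=(all ⊤)
  B1:  IN=(all ⊤)  OUT={d:+; rest ⊤}
  B2:  IN=(all ⊤)  OUT={f:-; rest ⊤}
  B3:  IN={f:-; rest ⊤}  OUT={f:-; rest ⊤}
  B4:  IN={f:-; rest ⊤}  OUT={c:-; rest ⊤}
  B5:  IN=(all ⊤)  OUT={c:+; rest ⊤}
  B6:  IN={c:+; rest ⊤}  OUT={c:+; rest ⊤}
  B7:  IN={c:+; rest ⊤}  OUT={c:+, d:+; rest ⊤}

Merge at B4: IN[B4] = OUT[B3] = {a: ⊤, b: ⊤, c: ⊤, d: ⊤, e: ⊤, f: -}
Applying B4's transfer function to that IN value gives OUT[B4] (row B4 above).

Answer: {a: ⊤, b: ⊤, c: -, d: ⊤, e: ⊤, f: ⊤}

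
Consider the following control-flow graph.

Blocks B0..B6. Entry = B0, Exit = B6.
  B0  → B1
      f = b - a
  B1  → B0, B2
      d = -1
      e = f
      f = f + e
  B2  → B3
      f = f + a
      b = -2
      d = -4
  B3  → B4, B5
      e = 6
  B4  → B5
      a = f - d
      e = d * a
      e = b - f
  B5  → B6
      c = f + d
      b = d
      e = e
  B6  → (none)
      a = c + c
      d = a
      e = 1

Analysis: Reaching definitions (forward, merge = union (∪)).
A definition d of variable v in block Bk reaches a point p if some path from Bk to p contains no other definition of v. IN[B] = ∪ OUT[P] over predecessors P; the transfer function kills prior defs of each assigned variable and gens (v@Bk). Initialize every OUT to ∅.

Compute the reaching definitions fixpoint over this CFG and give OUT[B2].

Answer: {b@B2, d@B2, e@B1, f@B2}

Working:
Converged values:
  B0: | IN={d@B1, e@B1, f@B1} | OUT={d@B1, e@B1, f@B0}
  B1: | IN={d@B1, e@B1, f@B0} | OUT={d@B1, e@B1, f@B1}
  B2: | IN={d@B1, e@B1, f@B1} | OUT={b@B2, d@B2, e@B1, f@B2}
  B3: | IN={b@B2, d@B2, e@B1, f@B2} | OUT={b@B2, d@B2, e@B3, f@B2}
  B4: | IN={b@B2, d@B2, e@B3, f@B2} | OUT={a@B4, b@B2, d@B2, e@B4, f@B2}
  B5: | IN={a@B4, b@B2, d@B2, e@B3, e@B4, f@B2} | OUT={a@B4, b@B5, c@B5, d@B2, e@B5, f@B2}
  B6: | IN={a@B4, b@B5, c@B5, d@B2, e@B5, f@B2} | OUT={a@B6, b@B5, c@B5, d@B6, e@B6, f@B2}

Merge at B2: IN[B2] = OUT[B1] = {d@B1, e@B1, f@B1}
Applying B2's transfer function to that IN value gives OUT[B2] (row B2 above).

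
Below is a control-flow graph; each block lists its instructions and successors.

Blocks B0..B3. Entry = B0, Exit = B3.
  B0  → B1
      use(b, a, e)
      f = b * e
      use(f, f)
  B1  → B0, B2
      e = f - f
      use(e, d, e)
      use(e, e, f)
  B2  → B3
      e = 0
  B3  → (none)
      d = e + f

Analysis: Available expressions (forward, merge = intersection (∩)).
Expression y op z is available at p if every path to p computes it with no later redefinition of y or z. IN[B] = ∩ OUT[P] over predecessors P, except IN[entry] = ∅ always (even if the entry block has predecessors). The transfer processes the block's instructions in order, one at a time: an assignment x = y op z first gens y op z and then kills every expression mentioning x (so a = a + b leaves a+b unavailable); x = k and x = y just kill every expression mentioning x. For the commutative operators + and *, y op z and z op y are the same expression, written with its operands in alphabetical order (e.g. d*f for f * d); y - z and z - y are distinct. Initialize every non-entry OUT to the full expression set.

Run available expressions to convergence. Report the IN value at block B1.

Answer: {b*e}

Derivation:
Fixpoint table:
  B0: | IN={} | OUT={b*e}
  B1: | IN={b*e} | OUT={f-f}
  B2: | IN={f-f} | OUT={f-f}
  B3: | IN={f-f} | OUT={e+f, f-f}

Merge at B1: IN[B1] = OUT[B0] = {b*e}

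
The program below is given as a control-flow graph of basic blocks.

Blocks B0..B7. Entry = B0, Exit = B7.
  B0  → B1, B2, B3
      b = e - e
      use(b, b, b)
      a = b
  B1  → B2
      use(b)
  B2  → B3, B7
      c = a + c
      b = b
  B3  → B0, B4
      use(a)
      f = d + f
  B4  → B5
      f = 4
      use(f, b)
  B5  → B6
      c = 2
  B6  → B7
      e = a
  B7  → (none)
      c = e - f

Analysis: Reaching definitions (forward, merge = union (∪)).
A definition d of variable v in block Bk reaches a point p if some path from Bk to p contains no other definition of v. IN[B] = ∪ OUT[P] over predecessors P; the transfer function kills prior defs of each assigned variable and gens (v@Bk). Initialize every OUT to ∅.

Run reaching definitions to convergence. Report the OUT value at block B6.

Per-block solution:
  B0:   IN={a@B0, b@B0, b@B2, c@B2, f@B3}   OUT={a@B0, b@B0, c@B2, f@B3}
  B1:   IN={a@B0, b@B0, c@B2, f@B3}   OUT={a@B0, b@B0, c@B2, f@B3}
  B2:   IN={a@B0, b@B0, c@B2, f@B3}   OUT={a@B0, b@B2, c@B2, f@B3}
  B3:   IN={a@B0, b@B0, b@B2, c@B2, f@B3}   OUT={a@B0, b@B0, b@B2, c@B2, f@B3}
  B4:   IN={a@B0, b@B0, b@B2, c@B2, f@B3}   OUT={a@B0, b@B0, b@B2, c@B2, f@B4}
  B5:   IN={a@B0, b@B0, b@B2, c@B2, f@B4}   OUT={a@B0, b@B0, b@B2, c@B5, f@B4}
  B6:   IN={a@B0, b@B0, b@B2, c@B5, f@B4}   OUT={a@B0, b@B0, b@B2, c@B5, e@B6, f@B4}
  B7:   IN={a@B0, b@B0, b@B2, c@B2, c@B5, e@B6, f@B3, f@B4}   OUT={a@B0, b@B0, b@B2, c@B7, e@B6, f@B3, f@B4}

Merge at B6: IN[B6] = OUT[B5] = {a@B0, b@B0, b@B2, c@B5, f@B4}
Applying B6's transfer function to that IN value gives OUT[B6] (row B6 above).

Answer: {a@B0, b@B0, b@B2, c@B5, e@B6, f@B4}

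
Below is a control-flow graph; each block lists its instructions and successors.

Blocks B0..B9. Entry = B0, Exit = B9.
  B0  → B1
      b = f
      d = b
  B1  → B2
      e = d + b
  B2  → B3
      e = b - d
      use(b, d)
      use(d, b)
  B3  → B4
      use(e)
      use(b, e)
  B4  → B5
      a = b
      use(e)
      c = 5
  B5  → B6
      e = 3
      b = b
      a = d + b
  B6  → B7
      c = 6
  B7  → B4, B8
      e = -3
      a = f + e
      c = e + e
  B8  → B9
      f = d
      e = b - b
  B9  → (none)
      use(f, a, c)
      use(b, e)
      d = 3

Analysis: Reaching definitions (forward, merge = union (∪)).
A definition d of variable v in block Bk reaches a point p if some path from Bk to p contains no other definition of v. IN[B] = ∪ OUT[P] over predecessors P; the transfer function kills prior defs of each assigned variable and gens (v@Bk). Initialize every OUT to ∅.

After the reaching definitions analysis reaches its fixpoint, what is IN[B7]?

Per-block solution:
  B0:   IN={}   OUT={b@B0, d@B0}
  B1:   IN={b@B0, d@B0}   OUT={b@B0, d@B0, e@B1}
  B2:   IN={b@B0, d@B0, e@B1}   OUT={b@B0, d@B0, e@B2}
  B3:   IN={b@B0, d@B0, e@B2}   OUT={b@B0, d@B0, e@B2}
  B4:   IN={a@B7, b@B0, b@B5, c@B7, d@B0, e@B2, e@B7}   OUT={a@B4, b@B0, b@B5, c@B4, d@B0, e@B2, e@B7}
  B5:   IN={a@B4, b@B0, b@B5, c@B4, d@B0, e@B2, e@B7}   OUT={a@B5, b@B5, c@B4, d@B0, e@B5}
  B6:   IN={a@B5, b@B5, c@B4, d@B0, e@B5}   OUT={a@B5, b@B5, c@B6, d@B0, e@B5}
  B7:   IN={a@B5, b@B5, c@B6, d@B0, e@B5}   OUT={a@B7, b@B5, c@B7, d@B0, e@B7}
  B8:   IN={a@B7, b@B5, c@B7, d@B0, e@B7}   OUT={a@B7, b@B5, c@B7, d@B0, e@B8, f@B8}
  B9:   IN={a@B7, b@B5, c@B7, d@B0, e@B8, f@B8}   OUT={a@B7, b@B5, c@B7, d@B9, e@B8, f@B8}

Merge at B7: IN[B7] = OUT[B6] = {a@B5, b@B5, c@B6, d@B0, e@B5}

Answer: {a@B5, b@B5, c@B6, d@B0, e@B5}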